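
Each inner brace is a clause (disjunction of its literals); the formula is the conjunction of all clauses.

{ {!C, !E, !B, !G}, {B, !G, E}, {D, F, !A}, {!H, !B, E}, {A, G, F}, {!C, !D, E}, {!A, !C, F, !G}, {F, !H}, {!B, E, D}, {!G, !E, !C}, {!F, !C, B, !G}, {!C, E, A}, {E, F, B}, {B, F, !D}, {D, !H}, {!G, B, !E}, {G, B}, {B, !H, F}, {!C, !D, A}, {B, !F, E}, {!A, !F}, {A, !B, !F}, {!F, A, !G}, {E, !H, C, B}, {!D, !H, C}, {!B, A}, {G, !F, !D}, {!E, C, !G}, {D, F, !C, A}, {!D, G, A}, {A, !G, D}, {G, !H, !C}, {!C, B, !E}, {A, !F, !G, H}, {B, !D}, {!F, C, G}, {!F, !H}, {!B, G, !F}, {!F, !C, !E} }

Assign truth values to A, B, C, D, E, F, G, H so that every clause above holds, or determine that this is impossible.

A: true, B: true, C: false, D: true, E: false, F: false, G: false, H: false

Branch on F: set F = false.
The clause (!H) is unit, so H = false.
Branch on D: set D = true.
The clause (B) is unit, so B = true.
The clause (A) is unit, so A = true.
Branch on C: set C = false.
Branch on E: set E = false.
No clause remains; G is free.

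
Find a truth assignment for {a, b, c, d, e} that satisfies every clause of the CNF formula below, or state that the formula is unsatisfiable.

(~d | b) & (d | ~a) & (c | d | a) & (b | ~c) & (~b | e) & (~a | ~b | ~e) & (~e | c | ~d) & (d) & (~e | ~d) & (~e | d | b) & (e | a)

Unit clause (d) forces d = 1.
Unit clause (b) forces b = 1.
Unit clause (e) forces e = 1.
But (~e) is also a unit clause — contradiction.

UNSATISFIABLE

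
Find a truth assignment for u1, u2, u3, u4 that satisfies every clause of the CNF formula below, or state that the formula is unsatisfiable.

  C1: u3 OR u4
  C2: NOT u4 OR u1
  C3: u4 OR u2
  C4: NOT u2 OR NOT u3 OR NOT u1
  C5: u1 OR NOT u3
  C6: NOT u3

From the singleton clause (NOT u3), u3 = false.
From the singleton clause (u4), u4 = true.
From the singleton clause (u1), u1 = true.
Every clause is now satisfied; u2 is unconstrained.

u1 ↦ true; u2 ↦ false; u3 ↦ false; u4 ↦ true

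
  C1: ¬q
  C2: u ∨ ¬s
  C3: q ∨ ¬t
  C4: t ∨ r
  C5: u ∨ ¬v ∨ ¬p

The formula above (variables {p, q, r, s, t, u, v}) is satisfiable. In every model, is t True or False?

Suppose t = True.
The clause (¬q) is unit, so q = False.
But (q) is also a unit clause — contradiction.
So every satisfying assignment has t = False.

False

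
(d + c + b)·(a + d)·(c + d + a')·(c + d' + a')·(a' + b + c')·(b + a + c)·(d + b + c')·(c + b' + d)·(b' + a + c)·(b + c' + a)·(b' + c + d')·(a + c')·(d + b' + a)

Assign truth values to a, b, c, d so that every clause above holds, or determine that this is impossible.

a ↦ 1; b ↦ 1; c ↦ 1; d ↦ 0

Case a = 1:
Case c = 1:
From the singleton clause (b), b = 1.
All clauses hold; d can take either value.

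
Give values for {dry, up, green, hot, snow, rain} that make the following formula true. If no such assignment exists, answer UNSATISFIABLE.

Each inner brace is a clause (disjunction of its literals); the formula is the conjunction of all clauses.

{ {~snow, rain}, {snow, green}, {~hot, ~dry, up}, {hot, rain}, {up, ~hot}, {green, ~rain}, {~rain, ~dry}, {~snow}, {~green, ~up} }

dry ↦ 0; up ↦ 0; green ↦ 1; hot ↦ 0; snow ↦ 0; rain ↦ 1

Unit clause (~snow) forces snow = 0.
Unit clause (green) forces green = 1.
Unit clause (~up) forces up = 0.
Unit clause (~hot) forces hot = 0.
Unit clause (rain) forces rain = 1.
Unit clause (~dry) forces dry = 0.
All clauses are satisfied.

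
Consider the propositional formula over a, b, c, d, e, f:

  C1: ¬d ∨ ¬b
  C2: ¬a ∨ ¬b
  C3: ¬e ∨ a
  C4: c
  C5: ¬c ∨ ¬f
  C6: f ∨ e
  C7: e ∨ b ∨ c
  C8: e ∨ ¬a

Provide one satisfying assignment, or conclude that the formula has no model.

(c) alone gives c = True.
(¬f) alone gives f = False.
(e) alone gives e = True.
(a) alone gives a = True.
(¬b) alone gives b = False.
All clauses hold; d can take either value.

a: True, b: False, c: True, d: True, e: True, f: False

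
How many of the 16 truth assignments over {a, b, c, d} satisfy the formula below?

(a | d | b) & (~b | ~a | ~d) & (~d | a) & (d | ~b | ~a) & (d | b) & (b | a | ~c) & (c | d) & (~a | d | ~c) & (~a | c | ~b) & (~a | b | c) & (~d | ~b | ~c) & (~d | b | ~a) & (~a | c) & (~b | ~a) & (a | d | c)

1

There are 2^4 = 16 truth assignments over (a, b, c, d).
Split on b. With b = 1, the clauses containing b are satisfied and ~b drops from the rest; 1 of the 2^3 = 8 assignments to the other variables satisfy what remains.
With b = 0, by the same count on the reduced clause set, 0 assignments work.
Total: 1 + 0 = 1.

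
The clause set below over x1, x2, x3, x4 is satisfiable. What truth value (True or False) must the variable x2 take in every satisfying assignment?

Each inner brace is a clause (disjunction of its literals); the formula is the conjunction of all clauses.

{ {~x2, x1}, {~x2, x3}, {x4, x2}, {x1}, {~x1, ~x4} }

True

Suppose x2 = 0.
The clause (x4) is unit, so x4 = 1.
The clause (x1) is unit, so x1 = 1.
But (~x1) is also a unit clause — contradiction.
So every satisfying assignment has x2 = True.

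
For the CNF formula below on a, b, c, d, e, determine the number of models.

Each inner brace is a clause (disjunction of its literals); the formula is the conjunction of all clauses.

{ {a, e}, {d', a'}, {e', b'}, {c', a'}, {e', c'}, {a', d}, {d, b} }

There are 2^5 = 32 truth assignments over (a, b, c, d, e).
Split on a. With a = 1, the clauses containing a are satisfied and a' drops from the rest; 0 of the 2^4 = 16 assignments to the other variables satisfy what remains.
With a = 0, by the same count on the reduced clause set, 1 assignment works.
(One model: a=F, b=F, c=F, d=T, e=T.)
Total: 0 + 1 = 1.

1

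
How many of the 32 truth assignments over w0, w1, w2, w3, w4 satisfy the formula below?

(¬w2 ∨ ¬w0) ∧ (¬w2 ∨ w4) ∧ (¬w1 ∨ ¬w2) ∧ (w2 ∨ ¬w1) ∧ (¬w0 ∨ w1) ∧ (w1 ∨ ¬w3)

3

There are 2^5 = 32 truth assignments over (w0, w1, w2, w3, w4).
Split on w4. With w4 = True, the clauses containing w4 are satisfied and ¬w4 drops from the rest; 2 of the 2^4 = 16 assignments to the other variables satisfy what remains.
With w4 = False, by the same count on the reduced clause set, 1 assignment works.
(One model: w0=F, w1=F, w2=F, w3=F, w4=F.)
Total: 2 + 1 = 3.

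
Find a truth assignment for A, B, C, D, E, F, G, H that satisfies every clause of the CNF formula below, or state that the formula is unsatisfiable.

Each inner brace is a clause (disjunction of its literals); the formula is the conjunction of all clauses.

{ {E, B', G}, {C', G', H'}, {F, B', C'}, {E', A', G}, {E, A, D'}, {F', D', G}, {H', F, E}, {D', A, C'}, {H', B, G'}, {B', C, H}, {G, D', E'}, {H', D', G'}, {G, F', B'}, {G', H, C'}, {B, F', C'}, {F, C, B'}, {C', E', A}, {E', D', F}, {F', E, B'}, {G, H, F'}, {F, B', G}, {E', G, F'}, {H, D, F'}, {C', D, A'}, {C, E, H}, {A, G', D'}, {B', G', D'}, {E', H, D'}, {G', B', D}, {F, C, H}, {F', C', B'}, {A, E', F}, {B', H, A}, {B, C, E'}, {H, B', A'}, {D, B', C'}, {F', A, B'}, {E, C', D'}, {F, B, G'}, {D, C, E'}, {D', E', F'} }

Suppose E = 0.
Suppose B = 0.
Suppose A = 0.
From the singleton clause (D'), D = 0.
Suppose H = 0.
From the singleton clause (F'), F = 0.
From the singleton clause (C), C = 1.
From the singleton clause (G'), G = 0.
Every clause now holds.

A: 0; B: 0; C: 1; D: 0; E: 0; F: 0; G: 0; H: 0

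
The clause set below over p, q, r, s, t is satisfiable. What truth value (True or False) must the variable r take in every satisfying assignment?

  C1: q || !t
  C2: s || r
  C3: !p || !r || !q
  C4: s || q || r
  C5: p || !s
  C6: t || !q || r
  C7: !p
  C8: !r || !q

Suppose r = false.
(s) alone gives s = true.
(p) alone gives p = true.
Now (!p) is unsatisfied and unit — conflict.
So every satisfying assignment has r = True.

True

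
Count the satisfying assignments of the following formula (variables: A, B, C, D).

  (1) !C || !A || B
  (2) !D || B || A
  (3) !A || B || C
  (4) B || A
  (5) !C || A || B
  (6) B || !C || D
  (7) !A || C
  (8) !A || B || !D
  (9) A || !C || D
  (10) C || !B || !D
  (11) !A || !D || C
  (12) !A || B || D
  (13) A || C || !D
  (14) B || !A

There are 2^4 = 16 truth assignments over (A, B, C, D).
Check each against the 14 clauses (columns in the order A, B, C, D):
  F F F F  ✗ fails (B || A)
  F F F T  ✗ fails (!D || B || A)
  F F T F  ✗ fails (B || A)
  F F T T  ✗ fails (!D || B || A)
  F T F F  ✓ satisfies all
  F T F T  ✗ fails (C || !B || !D)
  F T T F  ✗ fails (A || !C || D)
  F T T T  ✓ satisfies all
  T F F F  ✗ fails (!A || B || C)
  T F F T  ✗ fails (!A || B || C)
  T F T F  ✗ fails (!C || !A || B)
  T F T T  ✗ fails (!C || !A || B)
  T T F F  ✗ fails (!A || C)
  T T F T  ✗ fails (!A || C)
  T T T F  ✓ satisfies all
  T T T T  ✓ satisfies all
4 of the 16 rows are models.

4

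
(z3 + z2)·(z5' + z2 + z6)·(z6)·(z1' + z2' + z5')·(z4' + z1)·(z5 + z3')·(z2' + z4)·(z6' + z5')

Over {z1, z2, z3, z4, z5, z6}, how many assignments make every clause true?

1

There are 2^6 = 64 truth assignments over (z1, z2, z3, z4, z5, z6).
Split on z5. With z5 = 1, the clauses containing z5 are satisfied and z5' drops from the rest; 0 of the 2^5 = 32 assignments to the other variables satisfy what remains.
With z5 = 0, by the same count on the reduced clause set, 1 assignment works.
(One model: z1=T, z2=T, z3=F, z4=T, z5=F, z6=T.)
Total: 0 + 1 = 1.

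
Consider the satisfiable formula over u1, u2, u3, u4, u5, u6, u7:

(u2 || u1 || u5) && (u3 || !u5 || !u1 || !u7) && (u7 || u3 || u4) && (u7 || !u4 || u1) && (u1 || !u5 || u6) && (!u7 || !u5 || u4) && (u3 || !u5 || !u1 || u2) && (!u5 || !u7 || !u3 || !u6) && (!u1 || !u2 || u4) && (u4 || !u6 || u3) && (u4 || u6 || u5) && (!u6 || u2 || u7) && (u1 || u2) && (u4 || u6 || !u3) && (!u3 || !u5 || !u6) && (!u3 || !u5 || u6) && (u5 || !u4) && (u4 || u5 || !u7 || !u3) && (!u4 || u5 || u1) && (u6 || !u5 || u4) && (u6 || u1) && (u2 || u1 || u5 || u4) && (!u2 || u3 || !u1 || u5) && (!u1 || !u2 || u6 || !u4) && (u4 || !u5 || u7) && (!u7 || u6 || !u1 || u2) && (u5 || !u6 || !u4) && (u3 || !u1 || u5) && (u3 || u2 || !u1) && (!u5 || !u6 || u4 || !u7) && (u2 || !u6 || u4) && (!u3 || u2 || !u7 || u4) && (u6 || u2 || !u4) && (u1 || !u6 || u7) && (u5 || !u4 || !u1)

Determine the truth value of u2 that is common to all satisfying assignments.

Suppose u2 = false.
The clause (u1) is unit, so u1 = true.
The clause (u3) is unit, so u3 = true.
Suppose u6 = false.
The clause (u4) is unit, so u4 = true.
Now (!u4) is unsatisfied and unit — conflict.
Undo u6 and try u6 = true.
The clause (u7) is unit, so u7 = true.
The clause (!u5) is unit, so u5 = false.
The clause (!u4) is unit, so u4 = false.
Now (u4) is unsatisfied and unit — conflict.
Either choice for u6 ends in contradiction.
So every satisfying assignment has u2 = True.

True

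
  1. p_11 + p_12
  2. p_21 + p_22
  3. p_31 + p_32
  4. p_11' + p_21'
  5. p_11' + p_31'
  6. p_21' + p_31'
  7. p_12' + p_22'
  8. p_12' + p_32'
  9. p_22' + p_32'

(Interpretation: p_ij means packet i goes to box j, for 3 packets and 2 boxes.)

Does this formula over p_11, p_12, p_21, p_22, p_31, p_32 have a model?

No, unsatisfiable

Case p_11 = 1:
(p_21') alone gives p_21 = 0.
(p_22) alone gives p_22 = 1.
(p_31') alone gives p_31 = 0.
(p_32) alone gives p_32 = 1.
Now (p_32') is unsatisfied and unit — conflict.
That branch fails; take p_11 = 0 instead.
(p_12) alone gives p_12 = 1.
(p_22') alone gives p_22 = 0.
(p_21) alone gives p_21 = 1.
(p_31') alone gives p_31 = 0.
(p_32) alone gives p_32 = 1.
Now (p_32') is unsatisfied and unit — conflict.
Both values of p_11 lead to a conflict.
No assignment satisfies every clause.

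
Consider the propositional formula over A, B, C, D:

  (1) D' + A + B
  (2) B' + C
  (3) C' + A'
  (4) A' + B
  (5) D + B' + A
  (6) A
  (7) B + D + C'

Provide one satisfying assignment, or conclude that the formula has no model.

UNSATISFIABLE

From the singleton clause (A), A = 1.
From the singleton clause (C'), C = 0.
From the singleton clause (B'), B = 0.
Now (B) is unsatisfied and unit — conflict.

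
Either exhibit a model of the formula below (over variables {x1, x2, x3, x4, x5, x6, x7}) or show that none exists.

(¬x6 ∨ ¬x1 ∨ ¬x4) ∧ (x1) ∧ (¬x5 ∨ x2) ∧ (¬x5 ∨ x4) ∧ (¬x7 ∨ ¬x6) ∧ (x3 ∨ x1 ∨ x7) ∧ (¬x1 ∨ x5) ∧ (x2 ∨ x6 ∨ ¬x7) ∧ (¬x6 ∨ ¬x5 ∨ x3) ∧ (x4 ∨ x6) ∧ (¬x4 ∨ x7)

x1: True,  x2: True,  x3: True,  x4: True,  x5: True,  x6: False,  x7: True

From the singleton clause (x1), x1 = True.
From the singleton clause (x5), x5 = True.
From the singleton clause (x2), x2 = True.
From the singleton clause (x4), x4 = True.
From the singleton clause (¬x6), x6 = False.
From the singleton clause (x7), x7 = True.
No clause remains; x3 is free.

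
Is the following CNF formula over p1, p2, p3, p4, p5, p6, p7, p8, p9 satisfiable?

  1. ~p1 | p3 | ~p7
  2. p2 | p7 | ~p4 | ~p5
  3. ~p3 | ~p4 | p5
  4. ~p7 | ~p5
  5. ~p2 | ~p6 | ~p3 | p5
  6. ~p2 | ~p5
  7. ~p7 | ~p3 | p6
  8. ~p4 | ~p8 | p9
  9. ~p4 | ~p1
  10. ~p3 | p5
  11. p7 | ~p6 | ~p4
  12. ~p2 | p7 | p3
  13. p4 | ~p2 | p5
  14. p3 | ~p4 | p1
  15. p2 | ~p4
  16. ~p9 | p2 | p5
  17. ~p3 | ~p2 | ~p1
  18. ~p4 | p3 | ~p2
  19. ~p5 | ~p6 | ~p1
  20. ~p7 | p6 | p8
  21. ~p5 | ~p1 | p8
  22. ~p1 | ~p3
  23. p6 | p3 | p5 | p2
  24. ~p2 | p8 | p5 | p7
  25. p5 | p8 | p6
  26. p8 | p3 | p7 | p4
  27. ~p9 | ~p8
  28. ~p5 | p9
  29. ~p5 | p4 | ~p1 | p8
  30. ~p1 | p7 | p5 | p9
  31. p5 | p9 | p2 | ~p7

Try p7 = 0.
Try p2 = 0.
(~p4) alone gives p4 = 0.
Try p3 = 0.
(p8) alone gives p8 = 1.
(~p9) alone gives p9 = 0.
(~p5) alone gives p5 = 0.
(p6) alone gives p6 = 1.
(~p1) alone gives p1 = 0.
This assignment satisfies each clause.
A satisfying assignment: p1 ↦ 0, p2 ↦ 0, p3 ↦ 0, p4 ↦ 0, p5 ↦ 0, p6 ↦ 1, p7 ↦ 0, p8 ↦ 1, p9 ↦ 0.

Yes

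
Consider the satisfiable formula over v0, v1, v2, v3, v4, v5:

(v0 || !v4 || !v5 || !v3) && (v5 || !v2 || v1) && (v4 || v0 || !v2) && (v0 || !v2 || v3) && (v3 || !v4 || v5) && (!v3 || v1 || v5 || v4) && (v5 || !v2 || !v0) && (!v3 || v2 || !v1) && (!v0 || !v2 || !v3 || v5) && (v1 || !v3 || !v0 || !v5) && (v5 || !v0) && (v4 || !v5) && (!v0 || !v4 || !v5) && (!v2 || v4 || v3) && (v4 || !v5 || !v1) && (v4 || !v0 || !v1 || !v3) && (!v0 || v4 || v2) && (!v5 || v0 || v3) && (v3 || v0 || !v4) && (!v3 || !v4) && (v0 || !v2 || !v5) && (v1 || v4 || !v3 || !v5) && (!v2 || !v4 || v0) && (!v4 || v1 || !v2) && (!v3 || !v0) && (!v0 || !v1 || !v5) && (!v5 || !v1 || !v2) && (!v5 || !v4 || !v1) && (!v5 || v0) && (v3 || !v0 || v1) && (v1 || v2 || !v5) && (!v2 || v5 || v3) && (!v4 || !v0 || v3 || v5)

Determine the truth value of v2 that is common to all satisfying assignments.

False

Suppose v2 = true.
Case v5 = true:
From the singleton clause (v4), v4 = true.
From the singleton clause (!v0), v0 = false.
That conflicts with the unit clause (v0).
Backtrack on v5: now try v5 = false.
From the singleton clause (v1), v1 = true.
From the singleton clause (!v0), v0 = false.
From the singleton clause (v4), v4 = true.
That conflicts with the unit clause (!v4).
Neither v5 = true nor v5 = false works.
So every satisfying assignment has v2 = False.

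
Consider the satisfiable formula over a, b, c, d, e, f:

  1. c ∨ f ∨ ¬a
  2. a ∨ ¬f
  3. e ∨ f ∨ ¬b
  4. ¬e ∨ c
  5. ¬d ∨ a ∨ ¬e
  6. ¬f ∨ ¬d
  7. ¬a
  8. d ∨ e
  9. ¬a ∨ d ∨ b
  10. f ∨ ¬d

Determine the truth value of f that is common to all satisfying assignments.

False

Suppose f = True.
(a) alone gives a = True.
That conflicts with the unit clause (¬a).
So every satisfying assignment has f = False.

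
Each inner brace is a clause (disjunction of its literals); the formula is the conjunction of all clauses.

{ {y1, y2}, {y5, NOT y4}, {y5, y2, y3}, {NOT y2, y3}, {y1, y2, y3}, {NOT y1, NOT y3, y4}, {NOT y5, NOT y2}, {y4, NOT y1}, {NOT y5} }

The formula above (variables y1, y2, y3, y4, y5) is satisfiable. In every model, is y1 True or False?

Suppose y1 = true.
From the singleton clause (y4), y4 = true.
From the singleton clause (y5), y5 = true.
Now (NOT y5) is unsatisfied and unit — conflict.
So every satisfying assignment has y1 = False.

False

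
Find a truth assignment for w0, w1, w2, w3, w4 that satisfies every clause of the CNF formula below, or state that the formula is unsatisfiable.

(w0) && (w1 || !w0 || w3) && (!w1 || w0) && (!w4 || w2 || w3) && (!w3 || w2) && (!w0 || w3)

w0: true,  w1: false,  w2: true,  w3: true,  w4: true

From the singleton clause (w0), w0 = true.
From the singleton clause (w3), w3 = true.
From the singleton clause (w2), w2 = true.
All clauses hold; w1, w4 can take either value.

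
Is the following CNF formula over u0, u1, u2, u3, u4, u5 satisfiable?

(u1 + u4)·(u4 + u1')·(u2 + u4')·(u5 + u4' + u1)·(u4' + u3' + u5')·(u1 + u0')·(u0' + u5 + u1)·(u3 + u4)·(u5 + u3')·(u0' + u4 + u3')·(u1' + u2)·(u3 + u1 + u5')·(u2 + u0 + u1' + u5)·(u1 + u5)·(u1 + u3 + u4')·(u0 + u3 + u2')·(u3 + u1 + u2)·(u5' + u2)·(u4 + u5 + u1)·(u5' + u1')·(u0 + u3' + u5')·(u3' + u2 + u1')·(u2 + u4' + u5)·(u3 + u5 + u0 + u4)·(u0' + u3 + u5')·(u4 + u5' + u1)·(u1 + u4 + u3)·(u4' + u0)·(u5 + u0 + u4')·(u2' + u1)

Yes

Try u1 = 1.
The clause (u4) is unit, so u4 = 1.
The clause (u2) is unit, so u2 = 1.
The clause (u5') is unit, so u5 = 0.
The clause (u3') is unit, so u3 = 0.
The clause (u0) is unit, so u0 = 1.
All clauses are satisfied.
A satisfying assignment: u0: 1, u1: 1, u2: 1, u3: 0, u4: 1, u5: 0.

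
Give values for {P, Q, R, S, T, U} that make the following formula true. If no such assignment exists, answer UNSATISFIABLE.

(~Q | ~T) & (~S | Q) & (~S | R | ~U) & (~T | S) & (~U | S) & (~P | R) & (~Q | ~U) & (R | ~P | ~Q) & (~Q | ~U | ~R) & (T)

Unit clause (T) forces T = 1.
Unit clause (~Q) forces Q = 0.
Unit clause (~S) forces S = 0.
That conflicts with the unit clause (S).

UNSATISFIABLE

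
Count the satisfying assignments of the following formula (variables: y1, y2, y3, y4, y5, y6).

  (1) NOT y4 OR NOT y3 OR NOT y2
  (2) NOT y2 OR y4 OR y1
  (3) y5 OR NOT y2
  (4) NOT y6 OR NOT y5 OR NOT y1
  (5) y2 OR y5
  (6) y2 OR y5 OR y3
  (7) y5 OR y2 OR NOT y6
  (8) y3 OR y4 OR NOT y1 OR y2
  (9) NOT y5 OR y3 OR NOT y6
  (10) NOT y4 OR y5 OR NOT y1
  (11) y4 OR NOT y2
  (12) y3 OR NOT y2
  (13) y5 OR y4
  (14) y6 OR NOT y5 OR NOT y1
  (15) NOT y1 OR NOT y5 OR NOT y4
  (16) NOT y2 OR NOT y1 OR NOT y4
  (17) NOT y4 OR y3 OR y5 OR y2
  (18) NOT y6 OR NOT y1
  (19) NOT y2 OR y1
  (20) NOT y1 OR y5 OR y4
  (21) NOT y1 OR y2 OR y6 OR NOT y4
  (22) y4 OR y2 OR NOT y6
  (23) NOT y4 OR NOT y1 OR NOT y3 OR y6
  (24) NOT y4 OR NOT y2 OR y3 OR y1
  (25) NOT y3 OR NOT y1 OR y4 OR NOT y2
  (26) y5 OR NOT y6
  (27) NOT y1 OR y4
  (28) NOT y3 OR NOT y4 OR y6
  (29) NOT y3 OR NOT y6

3

There are 2^6 = 64 truth assignments over (y1, y2, y3, y4, y5, y6).
Split on y5. With y5 = true, the clauses containing y5 are satisfied and NOT y5 drops from the rest; 3 of the 2^5 = 32 assignments to the other variables satisfy what remains.
With y5 = false, by the same count on the reduced clause set, 0 assignments work.
(One model: y1=F, y2=F, y3=F, y4=F, y5=T, y6=F.)
Total: 3 + 0 = 3.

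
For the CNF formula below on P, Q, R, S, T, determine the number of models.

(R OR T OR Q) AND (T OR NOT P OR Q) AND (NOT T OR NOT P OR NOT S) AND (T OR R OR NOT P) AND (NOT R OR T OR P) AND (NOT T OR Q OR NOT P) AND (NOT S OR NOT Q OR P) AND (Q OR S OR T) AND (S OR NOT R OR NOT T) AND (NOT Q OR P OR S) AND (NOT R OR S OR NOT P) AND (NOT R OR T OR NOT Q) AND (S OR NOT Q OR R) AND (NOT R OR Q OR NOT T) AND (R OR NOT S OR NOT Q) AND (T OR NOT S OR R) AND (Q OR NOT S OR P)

There are 2^5 = 32 truth assignments over (P, Q, R, S, T).
Split on S. With S = true, the clauses containing S are satisfied and NOT S drops from the rest; 0 of the 2^4 = 16 assignments to the other variables satisfy what remains.
With S = false, by the same count on the reduced clause set, 1 assignment works.
(One model: P=F, Q=F, R=F, S=F, T=T.)
Total: 0 + 1 = 1.

1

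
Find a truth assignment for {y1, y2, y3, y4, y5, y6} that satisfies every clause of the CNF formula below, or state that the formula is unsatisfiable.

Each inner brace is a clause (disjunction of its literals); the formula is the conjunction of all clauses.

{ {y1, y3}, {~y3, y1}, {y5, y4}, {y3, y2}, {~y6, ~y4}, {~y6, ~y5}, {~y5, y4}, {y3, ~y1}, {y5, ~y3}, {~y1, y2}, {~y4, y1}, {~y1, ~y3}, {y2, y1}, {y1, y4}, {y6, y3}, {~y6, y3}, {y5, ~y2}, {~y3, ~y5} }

Try y1 = 1.
From the singleton clause (y3), y3 = 1.
That conflicts with the unit clause (~y3).
Undo y1 and try y1 = 0.
From the singleton clause (y3), y3 = 1.
That conflicts with the unit clause (~y3).
Either choice for y1 ends in contradiction.

UNSATISFIABLE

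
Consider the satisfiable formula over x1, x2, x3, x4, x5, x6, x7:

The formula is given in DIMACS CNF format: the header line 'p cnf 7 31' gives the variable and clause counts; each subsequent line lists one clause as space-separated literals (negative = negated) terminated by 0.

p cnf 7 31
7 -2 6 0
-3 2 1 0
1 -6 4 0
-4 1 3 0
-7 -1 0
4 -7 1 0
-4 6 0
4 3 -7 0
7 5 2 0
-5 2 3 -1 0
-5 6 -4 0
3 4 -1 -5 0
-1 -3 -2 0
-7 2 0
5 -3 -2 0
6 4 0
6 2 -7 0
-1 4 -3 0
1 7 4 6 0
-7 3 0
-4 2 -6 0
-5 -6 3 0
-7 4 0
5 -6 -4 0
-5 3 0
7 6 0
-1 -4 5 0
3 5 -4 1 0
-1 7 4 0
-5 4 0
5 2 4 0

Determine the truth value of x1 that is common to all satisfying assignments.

False

Suppose x1 = True.
From the singleton clause (¬x7), x7 = False.
From the singleton clause (x6), x6 = True.
From the singleton clause (x4), x4 = True.
From the singleton clause (x2), x2 = True.
From the singleton clause (¬x3), x3 = False.
From the singleton clause (¬x5), x5 = False.
Now (x5) is unsatisfied and unit — conflict.
So every satisfying assignment has x1 = False.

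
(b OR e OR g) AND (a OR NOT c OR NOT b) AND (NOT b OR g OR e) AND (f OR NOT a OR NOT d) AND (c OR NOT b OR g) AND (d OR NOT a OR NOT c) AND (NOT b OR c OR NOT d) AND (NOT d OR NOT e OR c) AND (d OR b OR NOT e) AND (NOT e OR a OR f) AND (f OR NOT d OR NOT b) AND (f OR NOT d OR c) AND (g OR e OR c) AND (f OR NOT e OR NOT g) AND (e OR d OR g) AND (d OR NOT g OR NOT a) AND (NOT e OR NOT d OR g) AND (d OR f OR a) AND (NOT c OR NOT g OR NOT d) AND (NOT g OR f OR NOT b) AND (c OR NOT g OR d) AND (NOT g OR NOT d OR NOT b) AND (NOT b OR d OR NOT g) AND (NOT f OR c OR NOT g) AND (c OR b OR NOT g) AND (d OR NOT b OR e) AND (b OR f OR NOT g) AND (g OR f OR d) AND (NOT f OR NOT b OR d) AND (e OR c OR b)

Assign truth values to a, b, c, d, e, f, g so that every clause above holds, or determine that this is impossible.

Suppose b = false.
Suppose e = false.
Unit clause (g) forces g = true.
Unit clause (c) forces c = true.
Unit clause (NOT d) forces d = false.
Unit clause (NOT a) forces a = false.
Unit clause (f) forces f = true.
This assignment satisfies each clause.

a: false; b: false; c: true; d: false; e: false; f: true; g: true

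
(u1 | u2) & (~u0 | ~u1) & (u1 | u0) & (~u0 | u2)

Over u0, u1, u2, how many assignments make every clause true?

There are 2^3 = 8 truth assignments over (u0, u1, u2).
Check each against the 4 clauses (columns in the order u0, u1, u2):
  F F F  ✗ fails (u1 | u2)
  F F T  ✗ fails (u1 | u0)
  F T F  ✓ satisfies all
  F T T  ✓ satisfies all
  T F F  ✗ fails (u1 | u2)
  T F T  ✓ satisfies all
  T T F  ✗ fails (~u0 | ~u1)
  T T T  ✗ fails (~u0 | ~u1)
3 of the 8 rows are models.

3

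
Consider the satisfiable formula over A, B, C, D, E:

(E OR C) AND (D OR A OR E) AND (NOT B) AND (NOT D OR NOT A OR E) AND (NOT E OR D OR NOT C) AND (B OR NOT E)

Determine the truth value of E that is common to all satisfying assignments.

Suppose E = true.
Unit clause (NOT B) forces B = false.
But (B) is also a unit clause — contradiction.
So every satisfying assignment has E = False.

False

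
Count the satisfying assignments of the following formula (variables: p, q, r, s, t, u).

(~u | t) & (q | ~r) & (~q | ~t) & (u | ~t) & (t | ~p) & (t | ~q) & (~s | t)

5

There are 2^6 = 64 truth assignments over (p, q, r, s, t, u).
Split on u. With u = 1, the clauses containing u are satisfied and ~u drops from the rest; 4 of the 2^5 = 32 assignments to the other variables satisfy what remains.
With u = 0, by the same count on the reduced clause set, 1 assignment works.
Total: 4 + 1 = 5.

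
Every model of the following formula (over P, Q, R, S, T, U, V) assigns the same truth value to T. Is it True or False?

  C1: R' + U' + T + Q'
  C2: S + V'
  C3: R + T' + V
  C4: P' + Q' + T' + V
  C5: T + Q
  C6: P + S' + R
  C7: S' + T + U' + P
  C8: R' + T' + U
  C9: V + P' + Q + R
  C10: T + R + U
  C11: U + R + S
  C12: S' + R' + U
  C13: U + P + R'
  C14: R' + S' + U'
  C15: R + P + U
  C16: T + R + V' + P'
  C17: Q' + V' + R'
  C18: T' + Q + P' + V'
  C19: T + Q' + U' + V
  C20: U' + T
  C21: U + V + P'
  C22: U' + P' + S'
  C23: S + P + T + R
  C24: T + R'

Suppose T = 0.
(Q) alone gives Q = 1.
(U') alone gives U = 0.
(R) alone gives R = 1.
Now (R') is unsatisfied and unit — conflict.
So every satisfying assignment has T = True.

True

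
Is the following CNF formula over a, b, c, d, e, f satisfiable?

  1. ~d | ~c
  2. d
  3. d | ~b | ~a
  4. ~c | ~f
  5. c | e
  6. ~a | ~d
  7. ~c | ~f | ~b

The clause (d) is unit, so d = 1.
The clause (~c) is unit, so c = 0.
The clause (e) is unit, so e = 1.
The clause (~a) is unit, so a = 0.
Every clause is now satisfied; b, f are unconstrained.
A satisfying assignment: a ↦ 0; b ↦ 0; c ↦ 0; d ↦ 1; e ↦ 1; f ↦ 1.

Yes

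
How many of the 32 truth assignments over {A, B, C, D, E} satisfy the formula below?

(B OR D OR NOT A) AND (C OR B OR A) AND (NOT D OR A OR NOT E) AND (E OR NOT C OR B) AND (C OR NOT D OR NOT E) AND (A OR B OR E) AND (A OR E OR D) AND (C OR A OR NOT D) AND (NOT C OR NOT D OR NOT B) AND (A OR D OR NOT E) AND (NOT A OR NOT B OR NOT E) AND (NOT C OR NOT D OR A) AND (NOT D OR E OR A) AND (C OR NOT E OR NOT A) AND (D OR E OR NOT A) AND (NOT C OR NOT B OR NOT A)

3

There are 2^5 = 32 truth assignments over (A, B, C, D, E).
Split on E. With E = true, the clauses containing E are satisfied and NOT E drops from the rest; 1 of the 2^4 = 16 assignments to the other variables satisfy what remains.
With E = false, by the same count on the reduced clause set, 2 assignments work.
Total: 1 + 2 = 3.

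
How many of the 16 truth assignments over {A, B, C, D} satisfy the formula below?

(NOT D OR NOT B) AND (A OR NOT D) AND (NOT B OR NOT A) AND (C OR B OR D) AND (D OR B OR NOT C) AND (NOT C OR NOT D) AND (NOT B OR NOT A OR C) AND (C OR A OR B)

3

There are 2^4 = 16 truth assignments over (A, B, C, D).
Check each against the 8 clauses (columns in the order A, B, C, D):
  F F F F  ✗ fails (C OR B OR D)
  F F F T  ✗ fails (A OR NOT D)
  F F T F  ✗ fails (D OR B OR NOT C)
  F F T T  ✗ fails (A OR NOT D)
  F T F F  ✓ satisfies all
  F T F T  ✗ fails (NOT D OR NOT B)
  F T T F  ✓ satisfies all
  F T T T  ✗ fails (NOT D OR NOT B)
  T F F F  ✗ fails (C OR B OR D)
  T F F T  ✓ satisfies all
  T F T F  ✗ fails (D OR B OR NOT C)
  T F T T  ✗ fails (NOT C OR NOT D)
  T T F F  ✗ fails (NOT B OR NOT A)
  T T F T  ✗ fails (NOT D OR NOT B)
  T T T F  ✗ fails (NOT B OR NOT A)
  T T T T  ✗ fails (NOT D OR NOT B)
3 of the 16 rows are models.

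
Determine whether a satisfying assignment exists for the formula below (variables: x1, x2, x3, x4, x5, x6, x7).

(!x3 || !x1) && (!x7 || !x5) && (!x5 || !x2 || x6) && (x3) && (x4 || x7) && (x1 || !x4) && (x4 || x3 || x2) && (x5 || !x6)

From the singleton clause (x3), x3 = true.
From the singleton clause (!x1), x1 = false.
From the singleton clause (!x4), x4 = false.
From the singleton clause (x7), x7 = true.
From the singleton clause (!x5), x5 = false.
From the singleton clause (!x6), x6 = false.
No clause remains; x2 is free.
A satisfying assignment: x1 ↦ false; x2 ↦ true; x3 ↦ true; x4 ↦ false; x5 ↦ false; x6 ↦ false; x7 ↦ true.

Yes, satisfiable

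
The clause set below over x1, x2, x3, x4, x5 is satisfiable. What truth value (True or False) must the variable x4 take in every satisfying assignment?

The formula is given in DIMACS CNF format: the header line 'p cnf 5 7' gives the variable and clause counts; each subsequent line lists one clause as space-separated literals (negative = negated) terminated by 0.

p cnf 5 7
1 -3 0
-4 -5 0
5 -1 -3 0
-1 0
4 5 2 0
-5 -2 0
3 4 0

Suppose x4 = False.
Unit clause (¬x1) forces x1 = False.
Unit clause (¬x3) forces x3 = False.
Now (x3) is unsatisfied and unit — conflict.
So every satisfying assignment has x4 = True.

True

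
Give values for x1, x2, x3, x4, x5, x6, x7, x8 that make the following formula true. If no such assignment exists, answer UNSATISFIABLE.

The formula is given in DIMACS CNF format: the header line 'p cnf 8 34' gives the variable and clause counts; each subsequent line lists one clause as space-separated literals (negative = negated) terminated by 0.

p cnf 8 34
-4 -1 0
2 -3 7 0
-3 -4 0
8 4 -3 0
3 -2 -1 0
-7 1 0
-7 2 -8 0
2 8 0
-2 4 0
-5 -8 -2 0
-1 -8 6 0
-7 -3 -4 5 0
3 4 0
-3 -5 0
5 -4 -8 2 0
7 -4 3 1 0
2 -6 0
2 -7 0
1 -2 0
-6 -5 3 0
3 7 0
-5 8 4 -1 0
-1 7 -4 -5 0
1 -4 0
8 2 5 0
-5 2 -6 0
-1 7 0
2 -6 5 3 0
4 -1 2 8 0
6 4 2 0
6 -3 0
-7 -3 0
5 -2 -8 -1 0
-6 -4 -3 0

UNSATISFIABLE

Try x4 = False.
From the singleton clause (¬x2), x2 = False.
From the singleton clause (x8), x8 = True.
From the singleton clause (¬x7), x7 = False.
From the singleton clause (¬x3), x3 = False.
But (x3) is also a unit clause — contradiction.
Backtrack on x4: now try x4 = True.
From the singleton clause (¬x1), x1 = False.
But (x1) is also a unit clause — contradiction.
Both values of x4 lead to a conflict.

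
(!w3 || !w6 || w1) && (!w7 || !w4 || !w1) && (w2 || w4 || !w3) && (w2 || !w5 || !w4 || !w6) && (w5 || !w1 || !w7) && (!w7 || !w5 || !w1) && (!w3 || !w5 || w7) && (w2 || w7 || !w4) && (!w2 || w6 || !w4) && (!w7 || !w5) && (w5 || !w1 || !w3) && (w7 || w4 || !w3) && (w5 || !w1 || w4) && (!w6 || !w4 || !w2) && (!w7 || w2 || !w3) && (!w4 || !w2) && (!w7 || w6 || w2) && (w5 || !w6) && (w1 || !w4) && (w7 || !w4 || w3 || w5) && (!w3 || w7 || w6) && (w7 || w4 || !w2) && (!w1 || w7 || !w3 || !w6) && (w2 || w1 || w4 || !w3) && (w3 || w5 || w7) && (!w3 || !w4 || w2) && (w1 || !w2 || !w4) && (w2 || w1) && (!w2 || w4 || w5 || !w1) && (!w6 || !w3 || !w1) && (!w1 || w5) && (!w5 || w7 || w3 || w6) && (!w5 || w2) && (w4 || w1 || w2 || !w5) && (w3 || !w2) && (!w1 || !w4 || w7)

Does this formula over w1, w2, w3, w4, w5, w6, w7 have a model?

Branch on w7: set w7 = true.
From the singleton clause (!w5), w5 = false.
From the singleton clause (!w1), w1 = false.
From the singleton clause (!w6), w6 = false.
From the singleton clause (w2), w2 = true.
From the singleton clause (!w4), w4 = false.
From the singleton clause (w3), w3 = true.
All clauses are satisfied.
A satisfying assignment: w1 ↦ false,  w2 ↦ true,  w3 ↦ true,  w4 ↦ false,  w5 ↦ false,  w6 ↦ false,  w7 ↦ true.

Yes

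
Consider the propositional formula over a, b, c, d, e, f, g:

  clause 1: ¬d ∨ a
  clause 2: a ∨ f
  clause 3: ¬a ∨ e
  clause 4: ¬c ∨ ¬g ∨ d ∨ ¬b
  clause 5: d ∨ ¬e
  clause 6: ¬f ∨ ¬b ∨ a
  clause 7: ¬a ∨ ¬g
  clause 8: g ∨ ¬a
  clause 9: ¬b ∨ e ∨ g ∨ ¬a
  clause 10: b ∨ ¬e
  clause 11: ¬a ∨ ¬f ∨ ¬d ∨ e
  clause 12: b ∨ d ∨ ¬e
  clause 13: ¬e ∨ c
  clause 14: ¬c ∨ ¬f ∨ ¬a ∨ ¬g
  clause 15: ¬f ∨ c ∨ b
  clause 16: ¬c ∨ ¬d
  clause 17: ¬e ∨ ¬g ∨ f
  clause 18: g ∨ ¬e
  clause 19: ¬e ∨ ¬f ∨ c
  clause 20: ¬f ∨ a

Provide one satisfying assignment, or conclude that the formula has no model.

Case d = False:
The clause (¬e) is unit, so e = False.
The clause (¬a) is unit, so a = False.
The clause (f) is unit, so f = True.
That conflicts with the unit clause (¬f).
That branch fails; take d = True instead.
The clause (a) is unit, so a = True.
The clause (e) is unit, so e = True.
The clause (¬g) is unit, so g = False.
That conflicts with the unit clause (g).
Both values of d lead to a conflict.

UNSATISFIABLE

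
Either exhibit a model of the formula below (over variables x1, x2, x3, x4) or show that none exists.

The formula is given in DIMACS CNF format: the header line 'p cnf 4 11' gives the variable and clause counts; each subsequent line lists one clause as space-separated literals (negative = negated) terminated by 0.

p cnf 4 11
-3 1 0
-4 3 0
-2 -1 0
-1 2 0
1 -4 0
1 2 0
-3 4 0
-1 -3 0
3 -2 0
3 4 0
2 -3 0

Try x3 = False.
From the singleton clause (¬x4), x4 = False.
But (x4) is also a unit clause — contradiction.
Undo x3 and try x3 = True.
From the singleton clause (x1), x1 = True.
But (¬x1) is also a unit clause — contradiction.
Either choice for x3 ends in contradiction.

UNSATISFIABLE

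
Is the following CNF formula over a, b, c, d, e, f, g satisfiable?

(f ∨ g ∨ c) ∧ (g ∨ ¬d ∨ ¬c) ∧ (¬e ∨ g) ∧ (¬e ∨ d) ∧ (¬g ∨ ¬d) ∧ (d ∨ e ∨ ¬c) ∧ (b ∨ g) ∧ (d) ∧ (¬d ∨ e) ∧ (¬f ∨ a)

(d) alone gives d = True.
(¬g) alone gives g = False.
(¬c) alone gives c = False.
(f) alone gives f = True.
(¬e) alone gives e = False.
But (e) is also a unit clause — contradiction.
No assignment satisfies every clause.

No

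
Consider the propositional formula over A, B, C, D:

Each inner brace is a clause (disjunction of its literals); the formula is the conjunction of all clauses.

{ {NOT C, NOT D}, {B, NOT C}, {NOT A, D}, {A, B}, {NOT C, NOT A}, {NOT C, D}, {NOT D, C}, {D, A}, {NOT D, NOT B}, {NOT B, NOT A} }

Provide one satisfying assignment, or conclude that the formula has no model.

Branch on C: set C = false.
(NOT D) alone gives D = false.
(NOT A) alone gives A = false.
But (A) is also a unit clause — contradiction.
Undo C and try C = true.
(NOT D) alone gives D = false.
But (D) is also a unit clause — contradiction.
Neither C = true nor C = false works.

UNSATISFIABLE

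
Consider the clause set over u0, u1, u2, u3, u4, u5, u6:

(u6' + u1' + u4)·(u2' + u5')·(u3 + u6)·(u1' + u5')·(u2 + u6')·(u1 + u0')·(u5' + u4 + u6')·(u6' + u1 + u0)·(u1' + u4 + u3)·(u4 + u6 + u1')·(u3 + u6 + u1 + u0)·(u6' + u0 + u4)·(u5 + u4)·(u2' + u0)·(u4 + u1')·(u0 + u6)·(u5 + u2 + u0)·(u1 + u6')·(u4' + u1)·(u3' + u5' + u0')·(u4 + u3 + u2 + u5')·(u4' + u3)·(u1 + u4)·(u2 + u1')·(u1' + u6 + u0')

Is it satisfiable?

Satisfiable

Case u2 = 1:
(u5') alone gives u5 = 0.
(u4) alone gives u4 = 1.
(u0) alone gives u0 = 1.
(u1) alone gives u1 = 1.
(u3) alone gives u3 = 1.
(u6) alone gives u6 = 1.
This assignment satisfies each clause.
A satisfying assignment: u0: 1,  u1: 1,  u2: 1,  u3: 1,  u4: 1,  u5: 0,  u6: 1.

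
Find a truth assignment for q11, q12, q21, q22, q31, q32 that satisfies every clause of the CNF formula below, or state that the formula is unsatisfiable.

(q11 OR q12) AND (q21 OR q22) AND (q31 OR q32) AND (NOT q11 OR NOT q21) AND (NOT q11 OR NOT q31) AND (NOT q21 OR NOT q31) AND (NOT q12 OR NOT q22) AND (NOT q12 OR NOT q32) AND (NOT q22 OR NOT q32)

UNSATISFIABLE

Case q11 = true:
Unit clause (NOT q21) forces q21 = false.
Unit clause (q22) forces q22 = true.
Unit clause (NOT q31) forces q31 = false.
Unit clause (q32) forces q32 = true.
Now (NOT q32) is unsatisfied and unit — conflict.
Backtrack on q11: now try q11 = false.
Unit clause (q12) forces q12 = true.
Unit clause (NOT q22) forces q22 = false.
Unit clause (q21) forces q21 = true.
Unit clause (NOT q31) forces q31 = false.
Unit clause (q32) forces q32 = true.
Now (NOT q32) is unsatisfied and unit — conflict.
Both values of q11 lead to a conflict.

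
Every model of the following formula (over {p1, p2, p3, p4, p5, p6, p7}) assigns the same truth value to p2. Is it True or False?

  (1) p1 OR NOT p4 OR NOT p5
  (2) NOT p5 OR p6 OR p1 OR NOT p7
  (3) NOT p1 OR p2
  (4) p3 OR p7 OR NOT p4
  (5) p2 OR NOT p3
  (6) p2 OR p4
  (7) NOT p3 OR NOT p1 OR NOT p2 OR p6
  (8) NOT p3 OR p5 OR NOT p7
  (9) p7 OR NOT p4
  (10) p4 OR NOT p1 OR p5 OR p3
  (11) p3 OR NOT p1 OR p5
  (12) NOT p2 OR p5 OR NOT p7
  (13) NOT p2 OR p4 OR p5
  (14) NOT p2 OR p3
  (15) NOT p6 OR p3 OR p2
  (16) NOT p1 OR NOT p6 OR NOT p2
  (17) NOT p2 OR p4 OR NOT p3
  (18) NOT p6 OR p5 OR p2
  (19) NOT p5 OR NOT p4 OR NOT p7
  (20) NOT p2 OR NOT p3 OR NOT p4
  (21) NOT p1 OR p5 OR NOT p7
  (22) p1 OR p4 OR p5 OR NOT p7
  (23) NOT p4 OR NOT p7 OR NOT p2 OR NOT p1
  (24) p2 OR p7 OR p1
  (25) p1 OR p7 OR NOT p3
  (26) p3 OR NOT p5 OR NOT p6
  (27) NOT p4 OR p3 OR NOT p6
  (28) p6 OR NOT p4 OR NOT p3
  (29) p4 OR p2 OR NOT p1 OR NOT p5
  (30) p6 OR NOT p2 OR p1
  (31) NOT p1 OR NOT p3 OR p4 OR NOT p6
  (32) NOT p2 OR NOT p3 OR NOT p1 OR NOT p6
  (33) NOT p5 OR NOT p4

False

Suppose p2 = true.
Unit clause (p3) forces p3 = true.
Unit clause (p4) forces p4 = true.
That conflicts with the unit clause (NOT p4).
So every satisfying assignment has p2 = False.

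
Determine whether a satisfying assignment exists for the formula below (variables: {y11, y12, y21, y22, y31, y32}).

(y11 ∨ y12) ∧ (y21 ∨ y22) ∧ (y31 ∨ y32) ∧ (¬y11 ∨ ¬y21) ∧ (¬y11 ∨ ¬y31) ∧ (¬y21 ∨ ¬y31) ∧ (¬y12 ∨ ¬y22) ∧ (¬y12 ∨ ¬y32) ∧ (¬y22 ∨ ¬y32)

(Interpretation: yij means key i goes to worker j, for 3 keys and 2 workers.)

No

Branch on y11: set y11 = True.
From the singleton clause (¬y21), y21 = False.
From the singleton clause (y22), y22 = True.
From the singleton clause (¬y31), y31 = False.
From the singleton clause (y32), y32 = True.
But (¬y32) is also a unit clause — contradiction.
Undo y11 and try y11 = False.
From the singleton clause (y12), y12 = True.
From the singleton clause (¬y22), y22 = False.
From the singleton clause (y21), y21 = True.
From the singleton clause (¬y31), y31 = False.
From the singleton clause (y32), y32 = True.
But (¬y32) is also a unit clause — contradiction.
Either choice for y11 ends in contradiction.
No assignment satisfies every clause.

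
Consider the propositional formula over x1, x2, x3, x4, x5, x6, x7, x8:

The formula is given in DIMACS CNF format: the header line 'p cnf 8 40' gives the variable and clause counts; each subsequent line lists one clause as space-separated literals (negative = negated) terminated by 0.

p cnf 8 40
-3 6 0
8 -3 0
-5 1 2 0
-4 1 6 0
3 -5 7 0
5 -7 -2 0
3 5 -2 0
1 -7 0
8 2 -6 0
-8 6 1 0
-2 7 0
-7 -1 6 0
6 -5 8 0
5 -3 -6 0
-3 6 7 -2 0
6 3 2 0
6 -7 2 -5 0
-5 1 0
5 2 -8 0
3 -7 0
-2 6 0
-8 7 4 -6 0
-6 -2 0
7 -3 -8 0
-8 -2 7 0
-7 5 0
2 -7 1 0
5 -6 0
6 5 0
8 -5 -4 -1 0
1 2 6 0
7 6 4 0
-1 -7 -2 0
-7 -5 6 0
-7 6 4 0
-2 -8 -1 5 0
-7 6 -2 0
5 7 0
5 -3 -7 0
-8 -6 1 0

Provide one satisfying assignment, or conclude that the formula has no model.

x1: True, x2: False, x3: True, x4: False, x5: True, x6: True, x7: True, x8: True

Case x3 = True:
(x6) alone gives x6 = True.
(x8) alone gives x8 = True.
(x5) alone gives x5 = True.
(x1) alone gives x1 = True.
(¬x2) alone gives x2 = False.
(x7) alone gives x7 = True.
No clause remains; x4 is free.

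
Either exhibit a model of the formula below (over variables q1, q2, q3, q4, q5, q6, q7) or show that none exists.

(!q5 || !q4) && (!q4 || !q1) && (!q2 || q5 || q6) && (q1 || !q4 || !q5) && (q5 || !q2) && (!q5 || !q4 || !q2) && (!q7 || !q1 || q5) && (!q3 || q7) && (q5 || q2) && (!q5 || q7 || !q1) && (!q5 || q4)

Try q5 = false.
From the singleton clause (!q2), q2 = false.
That conflicts with the unit clause (q2).
That branch fails; take q5 = true instead.
From the singleton clause (!q4), q4 = false.
That conflicts with the unit clause (q4).
Both values of q5 lead to a conflict.

UNSATISFIABLE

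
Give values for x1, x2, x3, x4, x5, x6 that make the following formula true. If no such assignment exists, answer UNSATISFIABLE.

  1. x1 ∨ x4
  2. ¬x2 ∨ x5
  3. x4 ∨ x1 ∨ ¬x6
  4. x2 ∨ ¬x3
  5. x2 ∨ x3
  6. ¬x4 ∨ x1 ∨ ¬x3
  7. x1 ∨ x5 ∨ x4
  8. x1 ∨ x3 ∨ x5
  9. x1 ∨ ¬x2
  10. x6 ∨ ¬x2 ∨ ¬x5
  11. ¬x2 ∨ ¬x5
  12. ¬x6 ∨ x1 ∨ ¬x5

Case x1 = True:
Case x2 = False:
The clause (¬x3) is unit, so x3 = False.
But (x3) is also a unit clause — contradiction.
Backtrack on x2: now try x2 = True.
The clause (x5) is unit, so x5 = True.
But (¬x5) is also a unit clause — contradiction.
Both values of x2 lead to a conflict.
Backtrack on x1: now try x1 = False.
The clause (x4) is unit, so x4 = True.
The clause (¬x3) is unit, so x3 = False.
The clause (x2) is unit, so x2 = True.
But (¬x2) is also a unit clause — contradiction.
Both values of x1 lead to a conflict.

UNSATISFIABLE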